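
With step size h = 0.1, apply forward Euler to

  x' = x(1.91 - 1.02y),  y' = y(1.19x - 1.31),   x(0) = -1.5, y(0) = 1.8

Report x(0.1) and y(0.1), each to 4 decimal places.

-1.5111, 1.2429

Euler on (x,y): x_{n+1} = x_n + h·x', y_{n+1} = y_n + h·y'.
0.000000: (-1.500000, 1.800000); f=(-0.111000, -5.571000) → (-1.511100, 1.242900)
(x(0.1), y(0.1)) ≈ (-1.5111, 1.2429)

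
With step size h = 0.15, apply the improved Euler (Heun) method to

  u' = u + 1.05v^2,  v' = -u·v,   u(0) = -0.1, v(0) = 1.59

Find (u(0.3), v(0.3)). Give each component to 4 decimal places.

0.7673, 1.4460

Heun on (u,v): k1 = f(x_n, state_n); k2 = f(x_n + h, state_n + h·k1); state_{n+1} = state_n + (h/2)·(k1 + k2).
0.000000: (-0.100000, 1.590000)
  k1 = (2.554505, 0.159000)
  predictor → (0.283176, 1.613850)
  k2 = (3.017913, -0.457003)
  → (0.317931, 1.567650)
0.150000: (0.317931, 1.567650)
  k1 = (2.898333, -0.498405)
  predictor → (0.752681, 1.492889)
  k2 = (3.092835, -1.123670)
  → (0.767269, 1.445994)
(u(0.3), v(0.3)) ≈ (0.7673, 1.4460)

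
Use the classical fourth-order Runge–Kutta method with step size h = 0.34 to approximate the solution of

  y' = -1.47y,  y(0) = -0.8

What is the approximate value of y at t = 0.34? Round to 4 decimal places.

-0.4855

RK4: k1 = f(t_n, y_n); k2 = f(t_n + h/2, y_n + (h/2)·k1); k3 = f(t_n + h/2, y_n + (h/2)·k2); k4 = f(t_n + h, y_n + h·k3); y_{n+1} = y_n + (h/6)·(k1 + 2k2 + 2k3 + k4).
t=0.000000, y=-0.800000:
  k1 = f(0.000000, -0.800000) = 1.176000
  k2 = f(0.170000, -0.600080) = 0.882118
  k3 = f(0.170000, -0.650040) = 0.955559
  k4 = f(0.340000, -0.475110) = 0.698412
  y ← -0.800000 + (0.34/6)·(k1 + 2k2 + 2k3 + k4) = -0.485513
y(0.34) ≈ -0.4855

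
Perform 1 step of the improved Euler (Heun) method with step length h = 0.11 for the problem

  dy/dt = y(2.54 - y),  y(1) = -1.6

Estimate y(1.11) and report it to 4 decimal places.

-2.5879

Heun: k1 = f(t_n, y_n); k2 = f(t_n + h, y_n + h·k1); y_{n+1} = y_n + (h/2)·(k1 + k2).
t=1.000000, y=-1.600000:
  k1 = f(1.000000, -1.600000) = -6.624000
  k2 = f(1.110000, -2.328640) = -11.337310
  y ← -1.600000 + (0.11/2)·(-6.624000 + (-11.337310)) = -2.587872
y(1.11) ≈ -2.5879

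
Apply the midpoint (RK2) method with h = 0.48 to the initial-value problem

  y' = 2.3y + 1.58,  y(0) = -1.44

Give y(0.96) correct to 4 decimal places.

-6.2313

Midpoint: k1 = f(s_n, y_n); k2 = f(s_n + h/2, y_n + (h/2)·k1); y_{n+1} = y_n + h·k2.
s=0.000000, y=-1.440000:
  k1 = f(0.000000, -1.440000) = -1.732000
  k2 = f(0.240000, -1.855680) = -2.688064
  y ← -1.440000 + 0.48·(-2.688064) = -2.730271
s=0.480000, y=-2.730271:
  k1 = f(0.480000, -2.730271) = -4.699623
  k2 = f(0.720000, -3.858180) = -7.293814
  y ← -2.730271 + 0.48·(-7.293814) = -6.231302
y(0.96) ≈ -6.2313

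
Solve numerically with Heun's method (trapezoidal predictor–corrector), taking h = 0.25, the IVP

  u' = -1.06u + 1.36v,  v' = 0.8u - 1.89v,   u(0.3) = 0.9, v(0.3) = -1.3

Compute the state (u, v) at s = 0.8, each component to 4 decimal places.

0.1942, -0.4564

Heun on (u,v): k1 = f(s_n, state_n); k2 = f(s_n + h, state_n + h·k1); state_{n+1} = state_n + (h/2)·(k1 + k2).
0.300000: (0.900000, -1.300000)
  k1 = (-2.722000, 3.177000)
  predictor → (0.219500, -0.505750)
  k2 = (-0.920490, 1.131467)
  → (0.444689, -0.761442)
0.550000: (0.444689, -0.761442)
  k1 = (-1.506931, 1.794876)
  predictor → (0.067956, -0.312723)
  k2 = (-0.497336, 0.645411)
  → (0.194155, -0.456406)
(u(0.8), v(0.8)) ≈ (0.1942, -0.4564)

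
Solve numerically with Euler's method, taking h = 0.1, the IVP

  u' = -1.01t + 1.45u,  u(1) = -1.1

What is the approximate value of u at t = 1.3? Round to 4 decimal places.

Euler: u_{n+1} = u_n + h·f(t_n, u_n).
t=1.000000, u=-1.100000: f=-2.605000 → u ← -1.100000 + 0.1·(-2.605000) = -1.360500
t=1.100000, u=-1.360500: f=-3.083725 → u ← -1.360500 + 0.1·(-3.083725) = -1.668872
t=1.200000, u=-1.668872: f=-3.631865 → u ← -1.668872 + 0.1·(-3.631865) = -2.032059
u(1.3) ≈ -2.0321

-2.0321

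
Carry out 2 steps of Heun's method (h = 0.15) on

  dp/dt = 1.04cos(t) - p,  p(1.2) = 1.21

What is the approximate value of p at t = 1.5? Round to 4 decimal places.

0.9530

Heun: k1 = f(t_n, p_n); k2 = f(t_n + h, p_n + h·k1); p_{n+1} = p_n + (h/2)·(k1 + k2).
t=1.200000, p=1.210000:
  k1 = f(1.200000, 1.210000) = -0.833148
  k2 = f(1.350000, 1.085028) = -0.857261
  p ← 1.210000 + (0.15/2)·(-0.833148 + (-0.857261)) = 1.083219
t=1.350000, p=1.083219:
  k1 = f(1.350000, 1.083219) = -0.855452
  k2 = f(1.500000, 0.954901) = -0.881335
  p ← 1.083219 + (0.15/2)·(-0.855452 + (-0.881335)) = 0.952960
p(1.5) ≈ 0.9530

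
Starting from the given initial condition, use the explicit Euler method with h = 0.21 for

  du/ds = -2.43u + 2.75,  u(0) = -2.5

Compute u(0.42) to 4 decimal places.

0.2608

Euler: u_{n+1} = u_n + h·f(s_n, u_n).
s=0.000000, u=-2.500000: f=8.825000 → u ← -2.500000 + 0.21·8.825000 = -0.646750
s=0.210000, u=-0.646750: f=4.321603 → u ← -0.646750 + 0.21·4.321603 = 0.260787
u(0.42) ≈ 0.2608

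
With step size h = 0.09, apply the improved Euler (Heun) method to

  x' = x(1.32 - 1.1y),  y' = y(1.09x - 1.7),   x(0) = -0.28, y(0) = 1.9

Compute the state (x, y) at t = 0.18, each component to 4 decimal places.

-0.2592, 1.3310

Heun on (x,y): k1 = f(t_n, state_n); k2 = f(t_n + h, state_n + h·k1); state_{n+1} = state_n + (h/2)·(k1 + k2).
0.000000: (-0.280000, 1.900000)
  k1 = (0.215600, -3.809880)
  predictor → (-0.260596, 1.557111)
  k2 = (0.102368, -3.089385)
  → (-0.265691, 1.589533)
0.090000: (-0.265691, 1.589533)
  k1 = (0.113845, -3.162541)
  predictor → (-0.255445, 1.304904)
  k2 = (0.029477, -2.581669)
  → (-0.259242, 1.331044)
(x(0.18), y(0.18)) ≈ (-0.2592, 1.3310)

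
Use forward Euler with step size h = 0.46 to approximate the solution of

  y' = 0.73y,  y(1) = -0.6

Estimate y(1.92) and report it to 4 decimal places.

-1.0706

Euler: y_{n+1} = y_n + h·f(x_n, y_n).
x=1.000000, y=-0.600000: f=-0.438000 → y ← -0.600000 + 0.46·(-0.438000) = -0.801480
x=1.460000, y=-0.801480: f=-0.585080 → y ← -0.801480 + 0.46·(-0.585080) = -1.070617
y(1.92) ≈ -1.0706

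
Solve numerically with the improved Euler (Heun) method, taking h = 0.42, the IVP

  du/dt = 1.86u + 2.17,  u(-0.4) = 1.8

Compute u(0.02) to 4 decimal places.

5.0228

Heun: k1 = f(t_n, u_n); k2 = f(t_n + h, u_n + h·k1); u_{n+1} = u_n + (h/2)·(k1 + k2).
t=-0.400000, u=1.800000:
  k1 = f(-0.400000, 1.800000) = 5.518000
  k2 = f(0.020000, 4.117560) = 9.828662
  u ← 1.800000 + (0.42/2)·(5.518000 + 9.828662) = 5.022799
u(0.02) ≈ 5.0228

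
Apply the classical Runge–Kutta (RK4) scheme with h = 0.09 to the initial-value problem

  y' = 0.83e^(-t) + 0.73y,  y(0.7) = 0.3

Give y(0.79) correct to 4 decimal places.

RK4: k1 = f(t_n, y_n); k2 = f(t_n + h/2, y_n + (h/2)·k1); k3 = f(t_n + h/2, y_n + (h/2)·k2); k4 = f(t_n + h, y_n + h·k3); y_{n+1} = y_n + (h/6)·(k1 + 2k2 + 2k3 + k4).
t=0.700000, y=0.300000:
  k1 = f(0.700000, 0.300000) = 0.631166
  k2 = f(0.745000, 0.328402) = 0.633763
  k3 = f(0.745000, 0.328519) = 0.633849
  k4 = f(0.790000, 0.357046) = 0.637335
  y ← 0.300000 + (0.09/6)·(k1 + 2k2 + 2k3 + k4) = 0.357056
y(0.79) ≈ 0.3571

0.3571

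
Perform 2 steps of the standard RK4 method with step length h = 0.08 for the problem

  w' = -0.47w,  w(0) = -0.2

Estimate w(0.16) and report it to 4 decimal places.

RK4: k1 = f(s_n, w_n); k2 = f(s_n + h/2, w_n + (h/2)·k1); k3 = f(s_n + h/2, w_n + (h/2)·k2); k4 = f(s_n + h, w_n + h·k3); w_{n+1} = w_n + (h/6)·(k1 + 2k2 + 2k3 + k4).
s=0.000000, w=-0.200000:
  k1 = f(0.000000, -0.200000) = 0.094000
  k2 = f(0.040000, -0.196240) = 0.092233
  k3 = f(0.040000, -0.196311) = 0.092266
  k4 = f(0.080000, -0.192619) = 0.090531
  w ← -0.200000 + (0.08/6)·(k1 + 2k2 + 2k3 + k4) = -0.192620
s=0.080000, w=-0.192620:
  k1 = f(0.080000, -0.192620) = 0.090531
  k2 = f(0.120000, -0.188998) = 0.088829
  k3 = f(0.120000, -0.189066) = 0.088861
  k4 = f(0.160000, -0.185511) = 0.087190
  w ← -0.192620 + (0.08/6)·(k1 + 2k2 + 2k3 + k4) = -0.185512
w(0.16) ≈ -0.1855

-0.1855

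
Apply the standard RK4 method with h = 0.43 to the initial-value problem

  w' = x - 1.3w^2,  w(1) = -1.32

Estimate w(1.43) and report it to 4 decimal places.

-2.6166

RK4: k1 = f(x_n, w_n); k2 = f(x_n + h/2, w_n + (h/2)·k1); k3 = f(x_n + h/2, w_n + (h/2)·k2); k4 = f(x_n + h, w_n + h·k3); w_{n+1} = w_n + (h/6)·(k1 + 2k2 + 2k3 + k4).
x=1.000000, w=-1.320000:
  k1 = f(1.000000, -1.320000) = -1.265120
  k2 = f(1.215000, -1.592001) = -2.079807
  k3 = f(1.215000, -1.767158) = -2.844703
  k4 = f(1.430000, -2.543222) = -6.978375
  w ← -1.320000 + (0.43/6)·(k1 + 2k2 + 2k3 + k4) = -2.616630
w(1.43) ≈ -2.6166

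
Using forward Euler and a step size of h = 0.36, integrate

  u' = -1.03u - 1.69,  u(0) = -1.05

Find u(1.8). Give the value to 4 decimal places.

-1.5825

Euler: u_{n+1} = u_n + h·f(x_n, u_n).
x=0.000000, u=-1.050000: f=-0.608500 → u ← -1.050000 + 0.36·(-0.608500) = -1.269060
x=0.360000, u=-1.269060: f=-0.382868 → u ← -1.269060 + 0.36·(-0.382868) = -1.406893
x=0.720000, u=-1.406893: f=-0.240901 → u ← -1.406893 + 0.36·(-0.240901) = -1.493617
x=1.080000, u=-1.493617: f=-0.151575 → u ← -1.493617 + 0.36·(-0.151575) = -1.548184
x=1.440000, u=-1.548184: f=-0.095371 → u ← -1.548184 + 0.36·(-0.095371) = -1.582517
u(1.8) ≈ -1.5825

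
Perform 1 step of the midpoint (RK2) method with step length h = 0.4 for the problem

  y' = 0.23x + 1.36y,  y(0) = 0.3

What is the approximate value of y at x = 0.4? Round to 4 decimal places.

Midpoint: k1 = f(x_n, y_n); k2 = f(x_n + h/2, y_n + (h/2)·k1); y_{n+1} = y_n + h·k2.
x=0.000000, y=0.300000:
  k1 = f(0.000000, 0.300000) = 0.408000
  k2 = f(0.200000, 0.381600) = 0.564976
  y ← 0.300000 + 0.4·0.564976 = 0.525990
y(0.4) ≈ 0.5260

0.5260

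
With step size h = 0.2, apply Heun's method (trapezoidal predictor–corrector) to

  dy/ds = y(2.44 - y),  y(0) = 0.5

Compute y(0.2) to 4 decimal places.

Heun: k1 = f(s_n, y_n); k2 = f(s_n + h, y_n + h·k1); y_{n+1} = y_n + (h/2)·(k1 + k2).
s=0.000000, y=0.500000:
  k1 = f(0.000000, 0.500000) = 0.970000
  k2 = f(0.200000, 0.694000) = 1.211724
  y ← 0.500000 + (0.2/2)·(0.970000 + 1.211724) = 0.718172
y(0.2) ≈ 0.7182

0.7182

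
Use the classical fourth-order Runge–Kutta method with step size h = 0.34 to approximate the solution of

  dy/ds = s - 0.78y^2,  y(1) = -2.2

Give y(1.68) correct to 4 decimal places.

-43.4931

RK4: k1 = f(s_n, y_n); k2 = f(s_n + h/2, y_n + (h/2)·k1); k3 = f(s_n + h/2, y_n + (h/2)·k2); k4 = f(s_n + h, y_n + h·k3); y_{n+1} = y_n + (h/6)·(k1 + 2k2 + 2k3 + k4).
s=1.000000, y=-2.200000:
  k1 = f(1.000000, -2.200000) = -2.775200
  k2 = f(1.170000, -2.671784) = -4.397975
  k3 = f(1.170000, -2.947656) = -5.607166
  k4 = f(1.340000, -4.106437) = -11.813000
  y ← -2.200000 + (0.34/6)·(k1 + 2k2 + 2k3 + k4) = -4.160581
s=1.340000, y=-4.160581:
  k1 = f(1.340000, -4.160581) = -12.162137
  k2 = f(1.510000, -6.228144) = -28.746026
  k3 = f(1.510000, -9.047405) = -62.337321
  k4 = f(1.680000, -25.355270) = -499.773978
  y ← -4.160581 + (0.34/6)·(k1 + 2k2 + 2k3 + k4) = -43.493073
y(1.68) ≈ -43.4931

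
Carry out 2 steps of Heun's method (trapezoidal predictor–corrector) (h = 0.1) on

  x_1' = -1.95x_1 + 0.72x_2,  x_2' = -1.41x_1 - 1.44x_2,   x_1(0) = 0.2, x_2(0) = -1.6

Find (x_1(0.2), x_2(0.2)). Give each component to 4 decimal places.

Heun on (x_1,x_2): k1 = f(t_n, state_n); k2 = f(t_n + h, state_n + h·k1); state_{n+1} = state_n + (h/2)·(k1 + k2).
0.000000: (0.200000, -1.600000)
  k1 = (-1.542000, 2.022000)
  predictor → (0.045800, -1.397800)
  k2 = (-1.095726, 1.948254)
  → (0.068114, -1.401487)
0.100000: (0.068114, -1.401487)
  k1 = (-1.141893, 1.922101)
  predictor → (-0.046076, -1.209277)
  k2 = (-0.780832, 1.806326)
  → (-0.028023, -1.215066)
(x_1(0.2), x_2(0.2)) ≈ (-0.0280, -1.2151)

-0.0280, -1.2151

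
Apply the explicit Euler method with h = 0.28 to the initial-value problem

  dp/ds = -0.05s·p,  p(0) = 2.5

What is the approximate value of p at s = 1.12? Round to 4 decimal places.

2.4416

Euler: p_{n+1} = p_n + h·f(s_n, p_n).
s=0.000000, p=2.500000: f=0.000000 → p ← 2.500000 + 0.28·0.000000 = 2.500000
s=0.280000, p=2.500000: f=-0.035000 → p ← 2.500000 + 0.28·(-0.035000) = 2.490200
s=0.560000, p=2.490200: f=-0.069726 → p ← 2.490200 + 0.28·(-0.069726) = 2.470677
s=0.840000, p=2.470677: f=-0.103768 → p ← 2.470677 + 0.28·(-0.103768) = 2.441622
p(1.12) ≈ 2.4416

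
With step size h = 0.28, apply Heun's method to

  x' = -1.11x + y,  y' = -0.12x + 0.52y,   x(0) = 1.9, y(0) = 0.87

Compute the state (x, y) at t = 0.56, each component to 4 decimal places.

Heun on (x,y): k1 = f(t_n, state_n); k2 = f(t_n + h, state_n + h·k1); state_{n+1} = state_n + (h/2)·(k1 + k2).
0.000000: (1.900000, 0.870000)
  k1 = (-1.239000, 0.224400)
  predictor → (1.553080, 0.932832)
  k2 = (-0.791087, 0.298703)
  → (1.615788, 0.943234)
0.280000: (1.615788, 0.943234)
  k1 = (-0.850290, 0.296587)
  predictor → (1.377707, 1.026279)
  k2 = (-0.502975, 0.368340)
  → (1.426331, 1.036324)
(x(0.56), y(0.56)) ≈ (1.4263, 1.0363)

1.4263, 1.0363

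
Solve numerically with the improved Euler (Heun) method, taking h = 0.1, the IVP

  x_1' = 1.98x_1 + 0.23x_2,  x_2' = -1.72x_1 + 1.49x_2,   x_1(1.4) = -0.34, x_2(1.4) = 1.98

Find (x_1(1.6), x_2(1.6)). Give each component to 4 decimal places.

Heun on (x_1,x_2): k1 = f(t_n, state_n); k2 = f(t_n + h, state_n + h·k1); state_{n+1} = state_n + (h/2)·(k1 + k2).
1.400000: (-0.340000, 1.980000)
  k1 = (-0.217800, 3.535000)
  predictor → (-0.361780, 2.333500)
  k2 = (-0.179619, 4.099177)
  → (-0.359871, 2.361709)
1.500000: (-0.359871, 2.361709)
  k1 = (-0.169351, 4.137924)
  predictor → (-0.376806, 2.775501)
  k2 = (-0.107711, 4.783603)
  → (-0.373724, 2.807785)
(x_1(1.6), x_2(1.6)) ≈ (-0.3737, 2.8078)

-0.3737, 2.8078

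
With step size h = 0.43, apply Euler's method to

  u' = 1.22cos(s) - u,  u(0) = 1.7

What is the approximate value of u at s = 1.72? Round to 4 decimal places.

Euler: u_{n+1} = u_n + h·f(s_n, u_n).
s=0.000000, u=1.700000: f=-0.480000 → u ← 1.700000 + 0.43·(-0.480000) = 1.493600
s=0.430000, u=1.493600: f=-0.384662 → u ← 1.493600 + 0.43·(-0.384662) = 1.328195
s=0.860000, u=1.328195: f=-0.532222 → u ← 1.328195 + 0.43·(-0.532222) = 1.099340
s=1.290000, u=1.099340: f=-0.761253 → u ← 1.099340 + 0.43·(-0.761253) = 0.772001
u(1.72) ≈ 0.7720

0.7720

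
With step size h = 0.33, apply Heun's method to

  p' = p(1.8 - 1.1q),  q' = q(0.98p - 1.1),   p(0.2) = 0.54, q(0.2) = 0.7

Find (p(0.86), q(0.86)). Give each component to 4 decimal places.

Heun on (p,q): k1 = f(s_n, state_n); k2 = f(s_n + h, state_n + h·k1); state_{n+1} = state_n + (h/2)·(k1 + k2).
0.200000: (0.540000, 0.700000)
  k1 = (0.556200, -0.399560)
  predictor → (0.723546, 0.568145)
  k2 = (0.850196, -0.222102)
  → (0.772055, 0.597426)
0.530000: (0.772055, 0.597426)
  k1 = (0.882329, -0.205148)
  predictor → (1.063224, 0.529727)
  k2 = (1.294263, -0.030746)
  → (1.131193, 0.558503)
(p(0.86), q(0.86)) ≈ (1.1312, 0.5585)

1.1312, 0.5585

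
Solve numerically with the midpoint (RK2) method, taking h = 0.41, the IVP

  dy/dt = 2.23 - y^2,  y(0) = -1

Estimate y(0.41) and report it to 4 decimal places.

Midpoint: k1 = f(t_n, y_n); k2 = f(t_n + h/2, y_n + (h/2)·k1); y_{n+1} = y_n + h·k2.
t=0.000000, y=-1.000000:
  k1 = f(0.000000, -1.000000) = 1.230000
  k2 = f(0.205000, -0.747850) = 1.670720
  y ← -1.000000 + 0.41·1.670720 = -0.315005
y(0.41) ≈ -0.3150

-0.3150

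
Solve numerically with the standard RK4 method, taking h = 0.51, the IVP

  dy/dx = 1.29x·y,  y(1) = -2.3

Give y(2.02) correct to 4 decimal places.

RK4: k1 = f(x_n, y_n); k2 = f(x_n + h/2, y_n + (h/2)·k1); k3 = f(x_n + h/2, y_n + (h/2)·k2); k4 = f(x_n + h, y_n + h·k3); y_{n+1} = y_n + (h/6)·(k1 + 2k2 + 2k3 + k4).
x=1.000000, y=-2.300000:
  k1 = f(1.000000, -2.300000) = -2.967000
  k2 = f(1.255000, -3.056585) = -4.948458
  k3 = f(1.255000, -3.561857) = -5.766468
  k4 = f(1.510000, -5.240899) = -10.208747
  y ← -2.300000 + (0.51/6)·(k1 + 2k2 + 2k3 + k4) = -5.241476
x=1.510000, y=-5.241476:
  k1 = f(1.510000, -5.241476) = -10.209871
  k2 = f(1.765000, -7.844993) = -17.861872
  k3 = f(1.765000, -9.796253) = -22.304600
  k4 = f(2.020000, -16.616822) = -43.300114
  y ← -5.241476 + (0.51/6)·(k1 + 2k2 + 2k3 + k4) = -16.618125
y(2.02) ≈ -16.6181

-16.6181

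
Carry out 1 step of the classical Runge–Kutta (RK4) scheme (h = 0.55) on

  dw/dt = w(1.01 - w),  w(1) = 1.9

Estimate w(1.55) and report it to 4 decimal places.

1.3814

RK4: k1 = f(t_n, w_n); k2 = f(t_n + h/2, w_n + (h/2)·k1); k3 = f(t_n + h/2, w_n + (h/2)·k2); k4 = f(t_n + h, w_n + h·k3); w_{n+1} = w_n + (h/6)·(k1 + 2k2 + 2k3 + k4).
t=1.000000, w=1.900000:
  k1 = f(1.000000, 1.900000) = -1.691000
  k2 = f(1.275000, 1.434975) = -0.609829
  k3 = f(1.275000, 1.732297) = -1.251233
  k4 = f(1.550000, 1.211822) = -0.244572
  w ← 1.900000 + (0.55/6)·(k1 + 2k2 + 2k3 + k4) = 1.381378
w(1.55) ≈ 1.3814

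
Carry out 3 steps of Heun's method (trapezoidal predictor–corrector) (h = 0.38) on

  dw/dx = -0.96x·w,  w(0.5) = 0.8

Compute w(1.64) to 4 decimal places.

0.2587

Heun: k1 = f(x_n, w_n); k2 = f(x_n + h, w_n + h·k1); w_{n+1} = w_n + (h/2)·(k1 + k2).
x=0.500000, w=0.800000:
  k1 = f(0.500000, 0.800000) = -0.384000
  k2 = f(0.880000, 0.654080) = -0.552567
  w ← 0.800000 + (0.38/2)·(-0.384000 + (-0.552567)) = 0.622052
x=0.880000, w=0.622052:
  k1 = f(0.880000, 0.622052) = -0.525510
  k2 = f(1.260000, 0.422359) = -0.510885
  w ← 0.622052 + (0.38/2)·(-0.525510 + (-0.510885)) = 0.425137
x=1.260000, w=0.425137:
  k1 = f(1.260000, 0.425137) = -0.514246
  k2 = f(1.640000, 0.229724) = -0.361677
  w ← 0.425137 + (0.38/2)·(-0.514246 + (-0.361677)) = 0.258712
w(1.64) ≈ 0.2587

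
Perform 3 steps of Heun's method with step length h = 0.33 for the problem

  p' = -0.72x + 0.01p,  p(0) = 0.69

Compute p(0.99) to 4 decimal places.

Heun: k1 = f(x_n, p_n); k2 = f(x_n + h, p_n + h·k1); p_{n+1} = p_n + (h/2)·(k1 + k2).
x=0.000000, p=0.690000:
  k1 = f(0.000000, 0.690000) = 0.006900
  k2 = f(0.330000, 0.692277) = -0.230677
  p ← 0.690000 + (0.33/2)·(0.006900 + (-0.230677)) = 0.653077
x=0.330000, p=0.653077:
  k1 = f(0.330000, 0.653077) = -0.231069
  k2 = f(0.660000, 0.576824) = -0.469432
  p ← 0.653077 + (0.33/2)·(-0.231069 + (-0.469432)) = 0.537494
x=0.660000, p=0.537494:
  k1 = f(0.660000, 0.537494) = -0.469825
  k2 = f(0.990000, 0.382452) = -0.708975
  p ← 0.537494 + (0.33/2)·(-0.469825 + (-0.708975)) = 0.342992
p(0.99) ≈ 0.3430

0.3430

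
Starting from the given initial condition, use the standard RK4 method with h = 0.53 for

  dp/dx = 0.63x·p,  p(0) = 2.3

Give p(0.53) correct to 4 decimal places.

RK4: k1 = f(x_n, p_n); k2 = f(x_n + h/2, p_n + (h/2)·k1); k3 = f(x_n + h/2, p_n + (h/2)·k2); k4 = f(x_n + h, p_n + h·k3); p_{n+1} = p_n + (h/6)·(k1 + 2k2 + 2k3 + k4).
x=0.000000, p=2.300000:
  k1 = f(0.000000, 2.300000) = 0.000000
  k2 = f(0.265000, 2.300000) = 0.383985
  k3 = f(0.265000, 2.401756) = 0.400973
  k4 = f(0.530000, 2.512516) = 0.838929
  p ← 2.300000 + (0.53/6)·(k1 + 2k2 + 2k3 + k4) = 2.512781
p(0.53) ≈ 2.5128

2.5128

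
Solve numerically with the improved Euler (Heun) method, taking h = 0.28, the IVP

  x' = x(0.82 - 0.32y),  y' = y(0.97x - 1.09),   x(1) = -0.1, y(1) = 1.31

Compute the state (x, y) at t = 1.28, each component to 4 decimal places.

Heun on (x,y): k1 = f(t_n, state_n); k2 = f(t_n + h, state_n + h·k1); state_{n+1} = state_n + (h/2)·(k1 + k2).
1.000000: (-0.100000, 1.310000)
  k1 = (-0.040080, -1.554970)
  predictor → (-0.111222, 0.874608)
  k2 = (-0.060074, -1.047681)
  → (-0.114022, 0.945629)
(x(1.28), y(1.28)) ≈ (-0.1140, 0.9456)

-0.1140, 0.9456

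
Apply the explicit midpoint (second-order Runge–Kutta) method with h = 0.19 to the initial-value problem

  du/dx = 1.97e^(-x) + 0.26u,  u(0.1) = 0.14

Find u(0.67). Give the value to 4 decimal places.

Midpoint: k1 = f(x_n, u_n); k2 = f(x_n + h/2, u_n + (h/2)·k1); u_{n+1} = u_n + h·k2.
x=0.100000, u=0.140000:
  k1 = f(0.100000, 0.140000) = 1.818930
  k2 = f(0.195000, 0.312798) = 1.702312
  u ← 0.140000 + 0.19·1.702312 = 0.463439
x=0.290000, u=0.463439:
  k1 = f(0.290000, 0.463439) = 1.594573
  k2 = f(0.385000, 0.614924) = 1.500368
  u ← 0.463439 + 0.19·1.500368 = 0.748509
x=0.480000, u=0.748509:
  k1 = f(0.480000, 0.748509) = 1.413616
  k2 = f(0.575000, 0.882803) = 1.338057
  u ← 0.748509 + 0.19·1.338057 = 1.002740
u(0.67) ≈ 1.0027

1.0027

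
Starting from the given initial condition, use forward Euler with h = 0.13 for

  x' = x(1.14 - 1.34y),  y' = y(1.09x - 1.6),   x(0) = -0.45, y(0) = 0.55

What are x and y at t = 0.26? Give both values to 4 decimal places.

Euler on (x,y): x_{n+1} = x_n + h·x', y_{n+1} = y_n + h·y'.
0.000000: (-0.450000, 0.550000); f=(-0.181350, -1.149775) → (-0.473575, 0.400529)
0.130000: (-0.473575, 0.400529); f=(-0.285704, -0.847599) → (-0.510717, 0.290341)
(x(0.26), y(0.26)) ≈ (-0.5107, 0.2903)

-0.5107, 0.2903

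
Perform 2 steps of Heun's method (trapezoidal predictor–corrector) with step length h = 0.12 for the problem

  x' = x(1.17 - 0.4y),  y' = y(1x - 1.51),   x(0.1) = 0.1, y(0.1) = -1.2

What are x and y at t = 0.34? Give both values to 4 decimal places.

0.1457, -0.8614

Heun on (x,y): k1 = f(t_n, state_n); k2 = f(t_n + h, state_n + h·k1); state_{n+1} = state_n + (h/2)·(k1 + k2).
0.100000: (0.100000, -1.200000)
  k1 = (0.165000, 1.692000)
  predictor → (0.119800, -0.996960)
  k2 = (0.187940, 1.385974)
  → (0.121176, -1.015322)
0.220000: (0.121176, -1.015322)
  k1 = (0.190990, 1.410103)
  predictor → (0.144095, -0.846109)
  k2 = (0.217359, 1.155705)
  → (0.145677, -0.861373)
(x(0.34), y(0.34)) ≈ (0.1457, -0.8614)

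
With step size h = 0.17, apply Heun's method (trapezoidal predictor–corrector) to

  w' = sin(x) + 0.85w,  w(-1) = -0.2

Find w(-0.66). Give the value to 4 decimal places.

Heun: k1 = f(x_n, w_n); k2 = f(x_n + h, w_n + h·k1); w_{n+1} = w_n + (h/2)·(k1 + k2).
x=-1.000000, w=-0.200000:
  k1 = f(-1.000000, -0.200000) = -1.011471
  k2 = f(-0.830000, -0.371950) = -1.054089
  w ← -0.200000 + (0.17/2)·(-1.011471 + (-1.054089)) = -0.375573
x=-0.830000, w=-0.375573:
  k1 = f(-0.830000, -0.375573) = -1.057168
  k2 = f(-0.660000, -0.555291) = -1.085114
  w ← -0.375573 + (0.17/2)·(-1.057168 + (-1.085114)) = -0.557667
w(-0.66) ≈ -0.5577

-0.5577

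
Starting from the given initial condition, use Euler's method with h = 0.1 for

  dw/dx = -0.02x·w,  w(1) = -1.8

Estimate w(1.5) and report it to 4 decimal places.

Euler: w_{n+1} = w_n + h·f(x_n, w_n).
x=1.000000, w=-1.800000: f=0.036000 → w ← -1.800000 + 0.1·0.036000 = -1.796400
x=1.100000, w=-1.796400: f=0.039521 → w ← -1.796400 + 0.1·0.039521 = -1.792448
x=1.200000, w=-1.792448: f=0.043019 → w ← -1.792448 + 0.1·0.043019 = -1.788146
x=1.300000, w=-1.788146: f=0.046492 → w ← -1.788146 + 0.1·0.046492 = -1.783497
x=1.400000, w=-1.783497: f=0.049938 → w ← -1.783497 + 0.1·0.049938 = -1.778503
w(1.5) ≈ -1.7785

-1.7785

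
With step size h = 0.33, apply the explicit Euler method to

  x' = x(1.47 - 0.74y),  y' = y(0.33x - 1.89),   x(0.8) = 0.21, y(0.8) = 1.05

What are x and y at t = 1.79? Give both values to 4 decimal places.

Euler on (x,y): x_{n+1} = x_n + h·x', y_{n+1} = y_n + h·y'.
0.800000: (0.210000, 1.050000); f=(0.145530, -1.911735) → (0.258025, 0.419127)
1.130000: (0.258025, 0.419127); f=(0.299269, -0.756463) → (0.356784, 0.169495)
1.460000: (0.356784, 0.169495); f=(0.479722, -0.300389) → (0.515092, 0.070366)
(x(1.79), y(1.79)) ≈ (0.5151, 0.0704)

0.5151, 0.0704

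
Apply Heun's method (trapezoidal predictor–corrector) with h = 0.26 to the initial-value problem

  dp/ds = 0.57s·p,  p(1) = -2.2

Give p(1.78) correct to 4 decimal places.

-4.0634

Heun: k1 = f(s_n, p_n); k2 = f(s_n + h, p_n + h·k1); p_{n+1} = p_n + (h/2)·(k1 + k2).
s=1.000000, p=-2.200000:
  k1 = f(1.000000, -2.200000) = -1.254000
  k2 = f(1.260000, -2.526040) = -1.814202
  p ← -2.200000 + (0.26/2)·(-1.254000 + (-1.814202)) = -2.598866
s=1.260000, p=-2.598866:
  k1 = f(1.260000, -2.598866) = -1.866506
  k2 = f(1.520000, -3.084158) = -2.672114
  p ← -2.598866 + (0.26/2)·(-1.866506 + (-2.672114)) = -3.188887
s=1.520000, p=-3.188887:
  k1 = f(1.520000, -3.188887) = -2.762852
  k2 = f(1.780000, -3.907228) = -3.964274
  p ← -3.188887 + (0.26/2)·(-2.762852 + (-3.964274)) = -4.063413
p(1.78) ≈ -4.0634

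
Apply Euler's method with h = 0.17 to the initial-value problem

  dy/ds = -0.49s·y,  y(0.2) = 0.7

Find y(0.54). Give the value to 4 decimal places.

Euler: y_{n+1} = y_n + h·f(s_n, y_n).
s=0.200000, y=0.700000: f=-0.068600 → y ← 0.700000 + 0.17·(-0.068600) = 0.688338
s=0.370000, y=0.688338: f=-0.124796 → y ← 0.688338 + 0.17·(-0.124796) = 0.667123
y(0.54) ≈ 0.6671

0.6671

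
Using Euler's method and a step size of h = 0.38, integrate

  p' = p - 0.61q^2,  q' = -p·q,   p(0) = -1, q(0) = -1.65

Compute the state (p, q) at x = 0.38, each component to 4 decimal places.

Euler on (p,q): p_{n+1} = p_n + h·p', q_{n+1} = q_n + h·q'.
0.000000: (-1.000000, -1.650000); f=(-2.660725, -1.650000) → (-2.011076, -2.277000)
(p(0.38), q(0.38)) ≈ (-2.0111, -2.2770)

-2.0111, -2.2770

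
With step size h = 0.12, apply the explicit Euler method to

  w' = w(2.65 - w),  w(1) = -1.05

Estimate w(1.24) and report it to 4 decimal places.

Euler: w_{n+1} = w_n + h·f(t_n, w_n).
t=1.000000, w=-1.050000: f=-3.885000 → w ← -1.050000 + 0.12·(-3.885000) = -1.516200
t=1.120000, w=-1.516200: f=-6.316792 → w ← -1.516200 + 0.12·(-6.316792) = -2.274215
w(1.24) ≈ -2.2742

-2.2742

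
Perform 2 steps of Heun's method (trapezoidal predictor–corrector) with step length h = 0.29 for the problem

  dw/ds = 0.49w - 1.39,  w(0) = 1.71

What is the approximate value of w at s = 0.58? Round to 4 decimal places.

1.3409

Heun: k1 = f(s_n, w_n); k2 = f(s_n + h, w_n + h·k1); w_{n+1} = w_n + (h/2)·(k1 + k2).
s=0.000000, w=1.710000:
  k1 = f(0.000000, 1.710000) = -0.552100
  k2 = f(0.290000, 1.549891) = -0.630553
  w ← 1.710000 + (0.29/2)·(-0.552100 + (-0.630553)) = 1.538515
s=0.290000, w=1.538515:
  k1 = f(0.290000, 1.538515) = -0.636128
  k2 = f(0.580000, 1.354038) = -0.726521
  w ← 1.538515 + (0.29/2)·(-0.636128 + (-0.726521)) = 1.340931
w(0.58) ≈ 1.3409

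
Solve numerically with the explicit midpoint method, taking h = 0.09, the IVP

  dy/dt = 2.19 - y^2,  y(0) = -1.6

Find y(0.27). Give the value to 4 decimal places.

Midpoint: k1 = f(t_n, y_n); k2 = f(t_n + h/2, y_n + (h/2)·k1); y_{n+1} = y_n + h·k2.
t=0.000000, y=-1.600000:
  k1 = f(0.000000, -1.600000) = -0.370000
  k2 = f(0.045000, -1.616650) = -0.423557
  y ← -1.600000 + 0.09·(-0.423557) = -1.638120
t=0.090000, y=-1.638120:
  k1 = f(0.090000, -1.638120) = -0.493438
  k2 = f(0.135000, -1.660325) = -0.566679
  y ← -1.638120 + 0.09·(-0.566679) = -1.689121
t=0.180000, y=-1.689121:
  k1 = f(0.180000, -1.689121) = -0.663131
  k2 = f(0.225000, -1.718962) = -0.764831
  y ← -1.689121 + 0.09·(-0.764831) = -1.757956
y(0.27) ≈ -1.7580

-1.7580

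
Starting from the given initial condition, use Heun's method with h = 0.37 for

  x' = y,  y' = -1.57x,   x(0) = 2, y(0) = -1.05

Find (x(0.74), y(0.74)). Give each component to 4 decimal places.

0.4699, -2.6847

Heun on (x,y): k1 = f(t_n, state_n); k2 = f(t_n + h, state_n + h·k1); state_{n+1} = state_n + (h/2)·(k1 + k2).
0.000000: (2.000000, -1.050000)
  k1 = (-1.050000, -3.140000)
  predictor → (1.611500, -2.211800)
  k2 = (-2.211800, -2.530055)
  → (1.396567, -2.098960)
0.370000: (1.396567, -2.098960)
  k1 = (-2.098960, -2.192610)
  predictor → (0.619952, -2.910226)
  k2 = (-2.910226, -0.973324)
  → (0.469868, -2.684658)
(x(0.74), y(0.74)) ≈ (0.4699, -2.6847)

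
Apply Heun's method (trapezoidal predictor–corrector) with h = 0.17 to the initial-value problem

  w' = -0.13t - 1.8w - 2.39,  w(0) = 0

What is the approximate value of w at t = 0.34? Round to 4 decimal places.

Heun: k1 = f(t_n, w_n); k2 = f(t_n + h, w_n + h·k1); w_{n+1} = w_n + (h/2)·(k1 + k2).
t=0.000000, w=0.000000:
  k1 = f(0.000000, 0.000000) = -2.390000
  k2 = f(0.170000, -0.406300) = -1.680760
  w ← 0.000000 + (0.17/2)·(-2.390000 + (-1.680760)) = -0.346015
t=0.170000, w=-0.346015:
  k1 = f(0.170000, -0.346015) = -1.789274
  k2 = f(0.340000, -0.650191) = -1.263856
  w ← -0.346015 + (0.17/2)·(-1.789274 + (-1.263856)) = -0.605531
w(0.34) ≈ -0.6055

-0.6055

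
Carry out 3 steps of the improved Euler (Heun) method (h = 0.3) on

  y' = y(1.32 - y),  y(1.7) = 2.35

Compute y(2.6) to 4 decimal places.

Heun: k1 = f(x_n, y_n); k2 = f(x_n + h, y_n + h·k1); y_{n+1} = y_n + (h/2)·(k1 + k2).
x=1.700000, y=2.350000:
  k1 = f(1.700000, 2.350000) = -2.420500
  k2 = f(2.000000, 1.623850) = -0.493407
  y ← 2.350000 + (0.3/2)·(-2.420500 + (-0.493407)) = 1.912914
x=2.000000, y=1.912914:
  k1 = f(2.000000, 1.912914) = -1.134193
  k2 = f(2.300000, 1.572656) = -0.397341
  y ← 1.912914 + (0.3/2)·(-1.134193 + (-0.397341)) = 1.683184
x=2.300000, y=1.683184:
  k1 = f(2.300000, 1.683184) = -0.611305
  k2 = f(2.600000, 1.499792) = -0.269651
  y ← 1.683184 + (0.3/2)·(-0.611305 + (-0.269651)) = 1.551040
y(2.6) ≈ 1.5510

1.5510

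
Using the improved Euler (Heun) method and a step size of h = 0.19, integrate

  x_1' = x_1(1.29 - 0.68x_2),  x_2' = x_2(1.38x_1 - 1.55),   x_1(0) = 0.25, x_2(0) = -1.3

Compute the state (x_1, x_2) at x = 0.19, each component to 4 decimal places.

Heun on (x_1,x_2): k1 = f(x_n, state_n); k2 = f(x_n + h, state_n + h·k1); state_{n+1} = state_n + (h/2)·(k1 + k2).
0.000000: (0.250000, -1.300000)
  k1 = (0.543500, 1.566500)
  predictor → (0.353265, -1.002365)
  k2 = (0.696500, 1.065007)
  → (0.367800, -1.050007)
(x_1(0.19), x_2(0.19)) ≈ (0.3678, -1.0500)

0.3678, -1.0500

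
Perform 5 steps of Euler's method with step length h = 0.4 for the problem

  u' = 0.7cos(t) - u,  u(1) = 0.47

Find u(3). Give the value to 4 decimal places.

-0.2953

Euler: u_{n+1} = u_n + h·f(t_n, u_n).
t=1.000000, u=0.470000: f=-0.091788 → u ← 0.470000 + 0.4·(-0.091788) = 0.433285
t=1.400000, u=0.433285: f=-0.314308 → u ← 0.433285 + 0.4·(-0.314308) = 0.307562
t=1.800000, u=0.307562: f=-0.466603 → u ← 0.307562 + 0.4·(-0.466603) = 0.120920
t=2.200000, u=0.120920: f=-0.532871 → u ← 0.120920 + 0.4·(-0.532871) = -0.092228
t=2.600000, u=-0.092228: f=-0.507594 → u ← -0.092228 + 0.4·(-0.507594) = -0.295266
u(3) ≈ -0.2953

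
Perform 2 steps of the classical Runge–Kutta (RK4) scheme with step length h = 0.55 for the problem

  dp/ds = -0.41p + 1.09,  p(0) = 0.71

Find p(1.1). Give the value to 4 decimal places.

1.4173

RK4: k1 = f(s_n, p_n); k2 = f(s_n + h/2, p_n + (h/2)·k1); k3 = f(s_n + h/2, p_n + (h/2)·k2); k4 = f(s_n + h, p_n + h·k3); p_{n+1} = p_n + (h/6)·(k1 + 2k2 + 2k3 + k4).
s=0.000000, p=0.710000:
  k1 = f(0.000000, 0.710000) = 0.798900
  k2 = f(0.275000, 0.929698) = 0.708824
  k3 = f(0.275000, 0.904927) = 0.718980
  k4 = f(0.550000, 1.105439) = 0.636770
  p ← 0.710000 + (0.55/6)·(k1 + 2k2 + 2k3 + k4) = 1.103367
s=0.550000, p=1.103367:
  k1 = f(0.550000, 1.103367) = 0.637619
  k2 = f(0.825000, 1.278713) = 0.565728
  k3 = f(0.825000, 1.258942) = 0.573834
  k4 = f(1.100000, 1.418976) = 0.508220
  p ← 1.103367 + (0.55/6)·(k1 + 2k2 + 2k3 + k4) = 1.417322
p(1.1) ≈ 1.4173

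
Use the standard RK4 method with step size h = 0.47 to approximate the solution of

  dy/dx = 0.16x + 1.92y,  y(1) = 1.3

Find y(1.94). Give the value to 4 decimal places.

8.4266

RK4: k1 = f(x_n, y_n); k2 = f(x_n + h/2, y_n + (h/2)·k1); k3 = f(x_n + h/2, y_n + (h/2)·k2); k4 = f(x_n + h, y_n + h·k3); y_{n+1} = y_n + (h/6)·(k1 + 2k2 + 2k3 + k4).
x=1.000000, y=1.300000:
  k1 = f(1.000000, 1.300000) = 2.656000
  k2 = f(1.235000, 1.924160) = 3.891987
  k3 = f(1.235000, 2.214617) = 4.449665
  k4 = f(1.470000, 3.391342) = 6.746577
  y ← 1.300000 + (0.47/6)·(k1 + 2k2 + 2k3 + k4) = 3.343394
x=1.470000, y=3.343394:
  k1 = f(1.470000, 3.343394) = 6.654517
  k2 = f(1.705000, 4.907205) = 9.694634
  k3 = f(1.705000, 5.621633) = 11.066336
  k4 = f(1.940000, 8.544572) = 16.715978
  y ← 3.343394 + (0.47/6)·(k1 + 2k2 + 2k3 + k4) = 8.426635
y(1.94) ≈ 8.4266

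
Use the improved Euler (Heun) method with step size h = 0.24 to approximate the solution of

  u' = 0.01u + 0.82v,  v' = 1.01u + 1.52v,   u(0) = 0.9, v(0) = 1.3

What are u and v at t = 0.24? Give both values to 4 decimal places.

Heun on (u,v): k1 = f(t_n, state_n); k2 = f(t_n + h, state_n + h·k1); state_{n+1} = state_n + (h/2)·(k1 + k2).
0.000000: (0.900000, 1.300000)
  k1 = (1.075000, 2.885000)
  predictor → (1.158000, 1.992400)
  k2 = (1.645348, 4.198028)
  → (1.226442, 2.149963)
(u(0.24), v(0.24)) ≈ (1.2264, 2.1500)

1.2264, 2.1500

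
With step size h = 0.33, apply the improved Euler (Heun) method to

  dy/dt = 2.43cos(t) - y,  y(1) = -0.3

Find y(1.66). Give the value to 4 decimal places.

0.0453

Heun: k1 = f(t_n, y_n); k2 = f(t_n + h, y_n + h·k1); y_{n+1} = y_n + (h/2)·(k1 + k2).
t=1.000000, y=-0.300000:
  k1 = f(1.000000, -0.300000) = 1.612935
  k2 = f(1.330000, 0.232268) = 0.347228
  y ← -0.300000 + (0.33/2)·(1.612935 + 0.347228) = 0.023427
t=1.330000, y=0.023427:
  k1 = f(1.330000, 0.023427) = 0.556070
  k2 = f(1.660000, 0.206930) = -0.423408
  y ← 0.023427 + (0.33/2)·(0.556070 + (-0.423408)) = 0.045316
y(1.66) ≈ 0.0453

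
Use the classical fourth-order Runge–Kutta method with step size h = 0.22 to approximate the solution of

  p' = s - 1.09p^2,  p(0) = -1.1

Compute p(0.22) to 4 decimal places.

RK4: k1 = f(s_n, p_n); k2 = f(s_n + h/2, p_n + (h/2)·k1); k3 = f(s_n + h/2, p_n + (h/2)·k2); k4 = f(s_n + h, p_n + h·k3); p_{n+1} = p_n + (h/6)·(k1 + 2k2 + 2k3 + k4).
s=0.000000, p=-1.100000:
  k1 = f(0.000000, -1.100000) = -1.318900
  k2 = f(0.110000, -1.245079) = -1.579742
  k3 = f(0.110000, -1.273772) = -1.658519
  k4 = f(0.220000, -1.464874) = -2.118983
  p ← -1.100000 + (0.22/6)·(k1 + 2k2 + 2k3 + k4) = -1.463528
p(0.22) ≈ -1.4635

-1.4635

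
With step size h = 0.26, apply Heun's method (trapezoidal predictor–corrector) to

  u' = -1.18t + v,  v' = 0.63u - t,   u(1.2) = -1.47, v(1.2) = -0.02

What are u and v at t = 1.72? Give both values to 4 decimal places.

-2.6996, -1.4211

Heun on (u,v): k1 = f(t_n, state_n); k2 = f(t_n + h, state_n + h·k1); state_{n+1} = state_n + (h/2)·(k1 + k2).
1.200000: (-1.470000, -0.020000)
  k1 = (-1.436000, -2.126100)
  predictor → (-1.843360, -0.572786)
  k2 = (-2.295586, -2.621317)
  → (-1.955106, -0.637164)
1.460000: (-1.955106, -0.637164)
  k1 = (-2.359964, -2.691717)
  predictor → (-2.568697, -1.337011)
  k2 = (-3.366611, -3.338279)
  → (-2.699561, -1.421064)
(u(1.72), v(1.72)) ≈ (-2.6996, -1.4211)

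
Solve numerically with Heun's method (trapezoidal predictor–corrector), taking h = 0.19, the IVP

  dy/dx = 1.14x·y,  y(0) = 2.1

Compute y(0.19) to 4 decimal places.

2.1432

Heun: k1 = f(x_n, y_n); k2 = f(x_n + h, y_n + h·k1); y_{n+1} = y_n + (h/2)·(k1 + k2).
x=0.000000, y=2.100000:
  k1 = f(0.000000, 2.100000) = 0.000000
  k2 = f(0.190000, 2.100000) = 0.454860
  y ← 2.100000 + (0.19/2)·(0.000000 + 0.454860) = 2.143212
y(0.19) ≈ 2.1432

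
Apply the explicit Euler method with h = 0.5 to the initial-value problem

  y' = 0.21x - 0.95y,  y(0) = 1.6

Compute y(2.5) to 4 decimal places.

Euler: y_{n+1} = y_n + h·f(x_n, y_n).
x=0.000000, y=1.600000: f=-1.520000 → y ← 1.600000 + 0.5·(-1.520000) = 0.840000
x=0.500000, y=0.840000: f=-0.693000 → y ← 0.840000 + 0.5·(-0.693000) = 0.493500
x=1.000000, y=0.493500: f=-0.258825 → y ← 0.493500 + 0.5·(-0.258825) = 0.364088
x=1.500000, y=0.364088: f=-0.030883 → y ← 0.364088 + 0.5·(-0.030883) = 0.348646
x=2.000000, y=0.348646: f=0.088786 → y ← 0.348646 + 0.5·0.088786 = 0.393039
y(2.5) ≈ 0.3930

0.3930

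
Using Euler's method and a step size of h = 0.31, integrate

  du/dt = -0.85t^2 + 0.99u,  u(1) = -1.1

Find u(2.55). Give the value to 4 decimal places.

-9.7578

Euler: u_{n+1} = u_n + h·f(t_n, u_n).
t=1.000000, u=-1.100000: f=-1.939000 → u ← -1.100000 + 0.31·(-1.939000) = -1.701090
t=1.310000, u=-1.701090: f=-3.142764 → u ← -1.701090 + 0.31·(-3.142764) = -2.675347
t=1.620000, u=-2.675347: f=-4.879333 → u ← -2.675347 + 0.31·(-4.879333) = -4.187940
t=1.930000, u=-4.187940: f=-7.312226 → u ← -4.187940 + 0.31·(-7.312226) = -6.454730
t=2.240000, u=-6.454730: f=-10.655143 → u ← -6.454730 + 0.31·(-10.655143) = -9.757825
u(2.55) ≈ -9.7578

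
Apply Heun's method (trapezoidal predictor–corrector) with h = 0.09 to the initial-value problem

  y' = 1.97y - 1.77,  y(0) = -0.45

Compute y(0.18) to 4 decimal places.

Heun: k1 = f(s_n, y_n); k2 = f(s_n + h, y_n + h·k1); y_{n+1} = y_n + (h/2)·(k1 + k2).
s=0.000000, y=-0.450000:
  k1 = f(0.000000, -0.450000) = -2.656500
  k2 = f(0.090000, -0.689085) = -3.127497
  y ← -0.450000 + (0.09/2)·(-2.656500 + (-3.127497)) = -0.710280
s=0.090000, y=-0.710280:
  k1 = f(0.090000, -0.710280) = -3.169251
  k2 = f(0.180000, -0.995513) = -3.731160
  y ← -0.710280 + (0.09/2)·(-3.169251 + (-3.731160)) = -1.020798
y(0.18) ≈ -1.0208

-1.0208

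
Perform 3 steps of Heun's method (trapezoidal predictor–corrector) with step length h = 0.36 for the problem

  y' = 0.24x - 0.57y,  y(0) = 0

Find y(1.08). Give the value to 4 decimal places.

Heun: k1 = f(x_n, y_n); k2 = f(x_n + h, y_n + h·k1); y_{n+1} = y_n + (h/2)·(k1 + k2).
x=0.000000, y=0.000000:
  k1 = f(0.000000, 0.000000) = 0.000000
  k2 = f(0.360000, 0.000000) = 0.086400
  y ← 0.000000 + (0.36/2)·(0.000000 + 0.086400) = 0.015552
x=0.360000, y=0.015552:
  k1 = f(0.360000, 0.015552) = 0.077535
  k2 = f(0.720000, 0.043465) = 0.148025
  y ← 0.015552 + (0.36/2)·(0.077535 + 0.148025) = 0.056153
x=0.720000, y=0.056153:
  k1 = f(0.720000, 0.056153) = 0.140793
  k2 = f(1.080000, 0.106838) = 0.198302
  y ← 0.056153 + (0.36/2)·(0.140793 + 0.198302) = 0.117190
y(1.08) ≈ 0.1172

0.1172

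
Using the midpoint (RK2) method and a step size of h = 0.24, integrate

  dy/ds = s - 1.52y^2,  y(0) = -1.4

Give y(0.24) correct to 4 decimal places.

-2.4980

Midpoint: k1 = f(s_n, y_n); k2 = f(s_n + h/2, y_n + (h/2)·k1); y_{n+1} = y_n + h·k2.
s=0.000000, y=-1.400000:
  k1 = f(0.000000, -1.400000) = -2.979200
  k2 = f(0.120000, -1.757504) = -4.575007
  y ← -1.400000 + 0.24·(-4.575007) = -2.498002
y(0.24) ≈ -2.4980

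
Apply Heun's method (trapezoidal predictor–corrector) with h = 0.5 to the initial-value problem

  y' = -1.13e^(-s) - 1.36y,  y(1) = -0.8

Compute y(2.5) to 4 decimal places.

Heun: k1 = f(s_n, y_n); k2 = f(s_n + h, y_n + h·k1); y_{n+1} = y_n + (h/2)·(k1 + k2).
s=1.000000, y=-0.800000:
  k1 = f(1.000000, -0.800000) = 0.672296
  k2 = f(1.500000, -0.463852) = 0.378701
  y ← -0.800000 + (0.5/2)·(0.672296 + 0.378701) = -0.537251
s=1.500000, y=-0.537251:
  k1 = f(1.500000, -0.537251) = 0.478524
  k2 = f(2.000000, -0.297989) = 0.252336
  y ← -0.537251 + (0.5/2)·(0.478524 + 0.252336) = -0.354536
s=2.000000, y=-0.354536:
  k1 = f(2.000000, -0.354536) = 0.329240
  k2 = f(2.500000, -0.189916) = 0.165530
  y ← -0.354536 + (0.5/2)·(0.329240 + 0.165530) = -0.230843
y(2.5) ≈ -0.2308

-0.2308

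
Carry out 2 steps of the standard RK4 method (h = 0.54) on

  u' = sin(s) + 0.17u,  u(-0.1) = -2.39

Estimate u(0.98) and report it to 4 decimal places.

RK4: k1 = f(s_n, u_n); k2 = f(s_n + h/2, u_n + (h/2)·k1); k3 = f(s_n + h/2, u_n + (h/2)·k2); k4 = f(s_n + h, u_n + h·k3); u_{n+1} = u_n + (h/6)·(k1 + 2k2 + 2k3 + k4).
s=-0.100000, u=-2.390000:
  k1 = f(-0.100000, -2.390000) = -0.506133
  k2 = f(0.170000, -2.526656) = -0.260349
  k3 = f(0.170000, -2.460294) = -0.249068
  k4 = f(0.440000, -2.524497) = -0.003225
  u ← -2.390000 + (0.54/6)·(k1 + 2k2 + 2k3 + k4) = -2.527537
s=0.440000, u=-2.527537:
  k1 = f(0.440000, -2.527537) = -0.003742
  k2 = f(0.710000, -2.528548) = 0.221981
  k3 = f(0.710000, -2.467603) = 0.232341
  k4 = f(0.980000, -2.402073) = 0.422145
  u ← -2.527537 + (0.54/6)·(k1 + 2k2 + 2k3 + k4) = -2.408103
u(0.98) ≈ -2.4081

-2.4081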